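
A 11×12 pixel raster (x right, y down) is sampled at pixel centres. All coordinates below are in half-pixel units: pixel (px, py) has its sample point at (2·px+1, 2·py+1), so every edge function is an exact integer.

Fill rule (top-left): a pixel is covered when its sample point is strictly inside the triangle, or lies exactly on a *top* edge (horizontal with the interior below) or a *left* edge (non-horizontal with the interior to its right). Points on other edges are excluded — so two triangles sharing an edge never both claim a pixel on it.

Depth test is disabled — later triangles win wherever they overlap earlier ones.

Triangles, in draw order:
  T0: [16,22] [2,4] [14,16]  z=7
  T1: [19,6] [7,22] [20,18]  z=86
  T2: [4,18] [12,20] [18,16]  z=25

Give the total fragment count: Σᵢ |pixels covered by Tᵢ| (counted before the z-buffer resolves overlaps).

T0:
  2·area = 48
  edge (16, 22)→(2, 4): d=(-14,-18) top-left  bias=+0
  edge (2, 4)→(14, 16): d=(12,12) right/bottom  bias=-1
  edge (14, 16)→(16, 22): d=(2,6) right/bottom  bias=-1
    (4,0)@(9, 1): e=[168,-120,0] → ·  [on edge]
    (0,1)@(1, 3): e=[-4,0,52] → ·  [on edge]
    (1,2)@(3, 5): e=[4,0,44] → ·  [on edge]
    (2,3)@(5, 7): e=[12,0,36] → ·  [on edge]
    (5,3)@(11, 7): e=[120,-72,0] → ·  [on edge]
    (3,4)@(7, 9): e=[20,0,28] → ·  [on edge]
    (4,5)@(9, 11): e=[28,0,20] → ·  [on edge]
    (4,6)@(9, 13): e=[0,24,24] → █  [on edge]
    (5,6)@(11, 13): e=[36,0,12] → ·  [on edge]
    (6,6)@(13, 13): e=[72,-24,0] → ·  [on edge]
    (4,7)@(9, 15): e=[-28,48,28] → ·
    (5,7)@(11, 15): e=[8,24,16] → █
    (6,7)@(13, 15): e=[44,0,4] → ·  [on edge]
    (7,8)@(15, 17): e=[52,0,-4] → ·  [on edge]
    (7,9)@(15, 19): e=[24,24,0] → ·  [on edge]
    (8,9)@(17, 19): e=[60,0,-12] → ·  [on edge]
    (9,10)@(19, 21): e=[68,0,-20] → ·  [on edge]
    (10,11)@(21, 23): e=[76,0,-28] → ·  [on edge]
  covered (3 px):
    · · · · · · · · · · ·
    · · · · · · · · · · ·
    · · · · · · · · · · ·
    · · · · · · · · · · ·
    · · · · · · · · · · ·
    · · · · · · · · · · ·
    · · · · █ · · · · · ·
    · · · · · █ · · · · ·
    · · · · · · █ · · · ·
    · · · · · · · · · · ·
    · · · · · · · · · · ·
    · · · · · · · · · · ·
T1:
  2·area = 160  (B↔C swapped to make it positive)
  edge (19, 6)→(20, 18): d=(1,12) right/bottom  bias=-1
  edge (20, 18)→(7, 22): d=(-13,4) right/bottom  bias=-1
  edge (7, 22)→(19, 6): d=(12,-16) top-left  bias=+0
    (9,3)@(19, 7): e=[1,147,12] → █
    (10,3)@(21, 7): e=[-23,139,44] → ·
    (8,4)@(17, 9): e=[27,129,4] → █
    (10,4)@(21, 9): e=[-21,113,68] → ·
    (8,5)@(17, 11): e=[29,103,28] → █
    (10,5)@(21, 11): e=[-19,87,92] → ·
    (7,6)@(15, 13): e=[55,85,20] → █
    (10,6)@(21, 13): e=[-17,61,116] → ·
    (6,7)@(13, 15): e=[81,67,12] → █
    (10,7)@(21, 15): e=[-15,35,140] → ·
    (5,8)@(11, 17): e=[107,49,4] → █
    (10,8)@(21, 17): e=[-13,9,164] → ·
  covered (21 px):
    · · · · · · · · · · ·
    · · · · · · · · · · ·
    · · · · · · · · · · ·
    · · · · · · · · · █ ·
    · · · · · · · · █ █ ·
    · · · · · · · · █ █ ·
    · · · · · · · █ █ █ ·
    · · · · · · █ █ █ █ ·
    · · · · · █ █ █ █ █ ·
    · · · · · █ █ █ · · ·
    · · · · █ · · · · · ·
    · · · · · · · · · · ·
T2:
  2·area = 44  (B↔C swapped to make it positive)
  edge (4, 18)→(18, 16): d=(14,-2) top-left  bias=+0
  edge (18, 16)→(12, 20): d=(-6,4) right/bottom  bias=-1
  edge (12, 20)→(4, 18): d=(-8,-2) top-left  bias=+0
    (5,8)@(11, 17): e=[0,22,22] → █  [on edge]
    (6,8)@(13, 17): e=[4,14,26] → █
    (7,8)@(15, 17): e=[8,6,30] → █
    (8,8)@(17, 17): e=[12,-2,34] → ·
    (4,9)@(9, 19): e=[24,18,2] → █
    (7,9)@(15, 19): e=[36,-6,14] → ·
    (4,10)@(9, 21): e=[52,6,-14] → ·
    (5,10)@(11, 21): e=[56,-2,-10] → ·
    (6,10)@(13, 21): e=[60,-10,-6] → ·
  covered (6 px):
    · · · · · · · · · · ·
    · · · · · · · · · · ·
    · · · · · · · · · · ·
    · · · · · · · · · · ·
    · · · · · · · · · · ·
    · · · · · · · · · · ·
    · · · · · · · · · · ·
    · · · · · · · · · · ·
    · · · · · █ █ █ · · ·
    · · · · █ █ █ · · · ·
    · · · · · · · · · · ·
    · · · · · · · · · · ·

Result: 30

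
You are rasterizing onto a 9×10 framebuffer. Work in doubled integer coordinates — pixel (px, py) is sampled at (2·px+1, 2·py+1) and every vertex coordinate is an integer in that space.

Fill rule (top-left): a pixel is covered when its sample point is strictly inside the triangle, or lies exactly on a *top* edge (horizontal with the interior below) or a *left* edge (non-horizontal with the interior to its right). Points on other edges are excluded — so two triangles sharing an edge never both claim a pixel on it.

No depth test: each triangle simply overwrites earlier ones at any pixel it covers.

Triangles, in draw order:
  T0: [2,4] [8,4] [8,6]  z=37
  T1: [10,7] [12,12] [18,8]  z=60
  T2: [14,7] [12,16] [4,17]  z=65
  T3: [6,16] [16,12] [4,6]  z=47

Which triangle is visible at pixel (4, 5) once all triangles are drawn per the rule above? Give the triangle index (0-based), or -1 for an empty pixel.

T0:
  2·area = 12
  edge (2, 4)→(8, 4): d=(6,0) top-left  bias=+0
  edge (8, 4)→(8, 6): d=(0,2) right/bottom  bias=-1
  edge (8, 6)→(2, 4): d=(-6,-2) top-left  bias=+0
    (2,2)@(5, 5): e=[6,6,0] → #  [on edge]
    (3,2)@(7, 5): e=[6,2,4] → #
    (4,2)@(9, 5): e=[6,-2,8] → ·
    (2,3)@(5, 7): e=[18,6,-12] → ·
    (3,3)@(7, 7): e=[18,2,-8] → ·
    (5,3)@(11, 7): e=[18,-6,0] → ·  [on edge]
    (8,4)@(17, 9): e=[30,-18,0] → ·  [on edge]
  covered (2 px):
    · · · · · · · · ·
    · · · · · · · · ·
    · · # # · · · · ·
    · · · · · · · · ·
    · · · · · · · · ·
    · · · · · · · · ·
    · · · · · · · · ·
    · · · · · · · · ·
    · · · · · · · · ·
    · · · · · · · · ·
T1:
  2·area = 38  (B↔C swapped to make it positive)
  edge (10, 7)→(18, 8): d=(8,1) right/bottom  bias=-1
  edge (18, 8)→(12, 12): d=(-6,4) right/bottom  bias=-1
  edge (12, 12)→(10, 7): d=(-2,-5) top-left  bias=+0
    (5,4)@(11, 9): e=[15,22,1] → #
    (6,4)@(13, 9): e=[13,14,11] → #
    (7,4)@(15, 9): e=[11,6,21] → #
    (8,4)@(17, 9): e=[9,-2,31] → ·
    (5,5)@(11, 11): e=[31,10,-3] → ·
    (6,5)@(13, 11): e=[29,2,7] → #
    (7,5)@(15, 11): e=[27,-6,17] → ·
    (6,6)@(13, 13): e=[45,-10,3] → ·
  covered (4 px):
    · · · · · · · · ·
    · · · · · · · · ·
    · · · · · · · · ·
    · · · · · · · · ·
    · · · · · # # # ·
    · · · · · · # · ·
    · · · · · · · · ·
    · · · · · · · · ·
    · · · · · · · · ·
    · · · · · · · · ·
T2:
  2·area = 70
  edge (14, 7)→(12, 16): d=(-2,9) right/bottom  bias=-1
  edge (12, 16)→(4, 17): d=(-8,1) right/bottom  bias=-1
  edge (4, 17)→(14, 7): d=(10,-10) top-left  bias=+0
    (6,4)@(13, 9): e=[5,55,10] → #
    (7,4)@(15, 9): e=[-13,53,30] → ·
    (5,5)@(11, 11): e=[19,41,10] → #
    (7,5)@(15, 11): e=[-17,37,50] → ·
    (4,6)@(9, 13): e=[33,27,10] → #
    (6,6)@(13, 13): e=[-3,23,50] → ·
    (3,7)@(7, 15): e=[47,13,10] → #
    (6,7)@(13, 15): e=[-7,7,70] → ·
    (3,8)@(7, 17): e=[43,-3,30] → ·
    (4,8)@(9, 17): e=[25,-5,50] → ·
    (5,8)@(11, 17): e=[7,-7,70] → ·
  covered (8 px):
    · · · · · · · · ·
    · · · · · · · · ·
    · · · · · · · · ·
    · · · · · · · · ·
    · · · · · · # · ·
    · · · · · # # · ·
    · · · · # # · · ·
    · · · # # # · · ·
    · · · · · · · · ·
    · · · · · · · · ·
T3:
  2·area = 108  (B↔C swapped to make it positive)
  edge (6, 16)→(4, 6): d=(-2,-10) top-left  bias=+0
  edge (4, 6)→(16, 12): d=(12,6) right/bottom  bias=-1
  edge (16, 12)→(6, 16): d=(-10,4) right/bottom  bias=-1
    (1,0)@(3, 1): e=[0,-54,162] → ·  [on edge]
    (2,3)@(5, 7): e=[8,6,94] → #
    (3,3)@(7, 7): e=[28,-6,86] → ·
    (2,4)@(5, 9): e=[4,30,74] → #
    (3,4)@(7, 9): e=[24,18,66] → #
    (4,4)@(9, 9): e=[44,6,58] → #
    (5,4)@(11, 9): e=[64,-6,50] → ·
    (2,5)@(5, 11): e=[0,54,54] → #  [on edge]
    (5,5)@(11, 11): e=[60,18,30] → #
    (6,5)@(13, 11): e=[80,6,22] → #
    (7,5)@(15, 11): e=[100,-6,14] → ·
    (2,6)@(5, 13): e=[-4,78,34] → ·
  covered (14 px):
    · · · · · · · · ·
    · · · · · · · · ·
    · · · · · · · · ·
    · · # · · · · · ·
    · · # # # · · · ·
    · · # # # # # · ·
    · · · # # # # · ·
    · · · # · · · · ·
    · · · · · · · · ·
    · · · · · · · · ·

Z-buffer (winner per pixel, '.' = empty):
  . . . . . . . . .
  . . . . . . . . .
  . . 0 0 . . . . .
  . . 3 . . . . . .
  . . 3 3 3 1 2 1 .
  . . 3 3 3 3 3 . .
  . . . 3 3 3 3 . .
  . . . 3 2 2 . . .
  . . . . . . . . .
  . . . . . . . . .

Answer: 3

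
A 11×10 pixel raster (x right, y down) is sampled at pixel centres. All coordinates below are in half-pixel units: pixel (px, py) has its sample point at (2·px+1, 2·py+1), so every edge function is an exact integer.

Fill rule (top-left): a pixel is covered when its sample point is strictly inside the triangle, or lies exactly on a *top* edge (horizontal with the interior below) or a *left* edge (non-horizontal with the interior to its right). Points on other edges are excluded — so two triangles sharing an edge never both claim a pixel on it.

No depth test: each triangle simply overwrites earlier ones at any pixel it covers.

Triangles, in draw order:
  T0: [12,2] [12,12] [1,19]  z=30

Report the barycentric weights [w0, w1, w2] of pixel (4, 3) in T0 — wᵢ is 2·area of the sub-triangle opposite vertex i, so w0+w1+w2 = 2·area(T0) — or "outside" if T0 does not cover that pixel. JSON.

T0:
  2·area = 110
  edge (12, 2)→(12, 12): d=(0,10) right/bottom  bias=-1
  edge (12, 12)→(1, 19): d=(-11,7) right/bottom  bias=-1
  edge (1, 19)→(12, 2): d=(11,-17) top-left  bias=+0
    (5,2)@(11, 5): e=[10,84,16] → █
    (6,2)@(13, 5): e=[-10,70,50] → ·
    (4,3)@(9, 7): e=[30,76,4] → █
    (6,3)@(13, 7): e=[-10,48,72] → ·
    (4,4)@(9, 9): e=[30,54,26] → █
    (6,4)@(13, 9): e=[-10,26,94] → ·
    (3,5)@(7, 11): e=[50,46,14] → █
    (6,5)@(13, 11): e=[-10,4,116] → ·
    (2,6)@(5, 13): e=[70,38,2] → █
    (5,6)@(11, 13): e=[10,-4,104] → ·
    (2,7)@(5, 15): e=[70,16,24] → █
    (4,7)@(9, 15): e=[30,-12,92] → ·
    (0,9)@(1, 19): e=[110,0,0] → ·  [on edge]
  covered (14 px):
    · · · · · · · · · · ·
    · · · · · · · · · · ·
    · · · · · █ · · · · ·
    · · · · █ █ · · · · ·
    · · · · █ █ · · · · ·
    · · · █ █ █ · · · · ·
    · · █ █ █ · · · · · ·
    · · █ █ · · · · · · ·
    · █ · · · · · · · · ·
    · · · · · · · · · · ·

Final: [76,4,30]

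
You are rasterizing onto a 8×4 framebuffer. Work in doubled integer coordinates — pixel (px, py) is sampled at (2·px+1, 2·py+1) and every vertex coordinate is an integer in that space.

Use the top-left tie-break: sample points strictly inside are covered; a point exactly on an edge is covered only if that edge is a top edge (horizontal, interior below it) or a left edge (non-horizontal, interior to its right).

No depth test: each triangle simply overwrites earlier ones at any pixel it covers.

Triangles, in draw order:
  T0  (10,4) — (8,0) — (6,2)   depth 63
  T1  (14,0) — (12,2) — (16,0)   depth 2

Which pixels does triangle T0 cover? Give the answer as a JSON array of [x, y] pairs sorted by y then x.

T0:
  2·area = 12  (B↔C swapped to make it positive)
  edge (10, 4)→(6, 2): d=(-4,-2) top-left  bias=+0
  edge (6, 2)→(8, 0): d=(2,-2) top-left  bias=+0
  edge (8, 0)→(10, 4): d=(2,4) right/bottom  bias=-1
    (3,0)@(7, 1): e=[6,0,6] → #  [on edge]
    (4,0)@(9, 1): e=[10,4,-2] → ·
    (2,1)@(5, 3): e=[-6,0,18] → ·  [on edge]
    (3,1)@(7, 3): e=[-2,4,10] → ·
    (4,1)@(9, 3): e=[2,8,2] → #
    (5,1)@(11, 3): e=[6,12,-6] → ·
    (1,2)@(3, 5): e=[-18,0,30] → ·  [on edge]
    (4,2)@(9, 5): e=[-6,12,6] → ·
    (0,3)@(1, 7): e=[-30,0,42] → ·  [on edge]
  covered (2 px):
    · · · # · · · ·
    · · · · # · · ·
    · · · · · · · ·
    · · · · · · · ·
T1:
  2·area = 4  (B↔C swapped to make it positive)
  edge (14, 0)→(16, 0): d=(2,0) top-left  bias=+0
  edge (16, 0)→(12, 2): d=(-4,2) right/bottom  bias=-1
  edge (12, 2)→(14, 0): d=(2,-2) top-left  bias=+0
    (6,0)@(13, 1): e=[2,2,0] → #  [on edge]
    (7,0)@(15, 1): e=[2,-2,4] → ·
    (5,1)@(11, 3): e=[6,-2,0] → ·  [on edge]
    (6,1)@(13, 3): e=[6,-6,4] → ·
    (4,2)@(9, 5): e=[10,-6,0] → ·  [on edge]
    (3,3)@(7, 7): e=[14,-10,0] → ·  [on edge]
  covered (1 px):
    · · · · · · # ·
    · · · · · · · ·
    · · · · · · · ·
    · · · · · · · ·

Answer: [[3,0],[4,1]]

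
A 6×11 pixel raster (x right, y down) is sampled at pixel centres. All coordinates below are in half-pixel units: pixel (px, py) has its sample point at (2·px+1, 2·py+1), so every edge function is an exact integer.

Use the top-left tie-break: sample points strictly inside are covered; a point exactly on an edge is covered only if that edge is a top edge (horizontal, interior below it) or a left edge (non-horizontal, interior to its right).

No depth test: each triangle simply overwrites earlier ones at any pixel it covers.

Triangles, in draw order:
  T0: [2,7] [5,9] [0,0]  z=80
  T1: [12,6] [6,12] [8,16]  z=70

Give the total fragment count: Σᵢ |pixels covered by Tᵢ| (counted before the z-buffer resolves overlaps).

T0:
  2·area = 17  (B↔C swapped to make it positive)
  edge (2, 7)→(0, 0): d=(-2,-7) top-left  bias=+0
  edge (0, 0)→(5, 9): d=(5,9) right/bottom  bias=-1
  edge (5, 9)→(2, 7): d=(-3,-2) top-left  bias=+0
    (0,1)@(1, 3): e=[1,6,10] → X
    (1,1)@(3, 3): e=[15,-12,14] → .
    (0,2)@(1, 5): e=[-3,16,4] → .
    (1,3)@(3, 7): e=[7,8,2] → X
    (2,3)@(5, 7): e=[21,-10,6] → .
    (1,4)@(3, 9): e=[3,18,-4] → .
    (2,4)@(5, 9): e=[17,0,0] → .  [on edge]
    (5,6)@(11, 13): e=[51,-34,0] → .  [on edge]
  covered (2 px):
    . . . . . .
    X . . . . .
    . . . . . .
    . X . . . .
    . . . . . .
    . . . . . .
    . . . . . .
    . . . . . .
    . . . . . .
    . . . . . .
    . . . . . .
T1:
  2·area = 36  (B↔C swapped to make it positive)
  edge (12, 6)→(8, 16): d=(-4,10) right/bottom  bias=-1
  edge (8, 16)→(6, 12): d=(-2,-4) top-left  bias=+0
  edge (6, 12)→(12, 6): d=(6,-6) top-left  bias=+0
    (5,3)@(11, 7): e=[6,30,0] → X  [on edge]
    (4,4)@(9, 9): e=[18,18,0] → X  [on edge]
    (5,4)@(11, 9): e=[-2,26,12] → .
    (3,5)@(7, 11): e=[30,6,0] → X  [on edge]
    (5,5)@(11, 11): e=[-10,22,24] → .
    (2,6)@(5, 13): e=[42,-6,0] → .  [on edge]
    (3,6)@(7, 13): e=[22,2,12] → X
    (5,6)@(11, 13): e=[-18,18,36] → .
    (1,7)@(3, 15): e=[54,-18,0] → .  [on edge]
    (3,7)@(7, 15): e=[14,-2,24] → .
    (4,7)@(9, 15): e=[-6,6,36] → .
    (0,8)@(1, 17): e=[66,-30,0] → .  [on edge]
  covered (6 px):
    . . . . . .
    . . . . . .
    . . . . . .
    . . . . . X
    . . . . X .
    . . . X X .
    . . . X X .
    . . . . . .
    . . . . . .
    . . . . . .
    . . . . . .

Answer: 8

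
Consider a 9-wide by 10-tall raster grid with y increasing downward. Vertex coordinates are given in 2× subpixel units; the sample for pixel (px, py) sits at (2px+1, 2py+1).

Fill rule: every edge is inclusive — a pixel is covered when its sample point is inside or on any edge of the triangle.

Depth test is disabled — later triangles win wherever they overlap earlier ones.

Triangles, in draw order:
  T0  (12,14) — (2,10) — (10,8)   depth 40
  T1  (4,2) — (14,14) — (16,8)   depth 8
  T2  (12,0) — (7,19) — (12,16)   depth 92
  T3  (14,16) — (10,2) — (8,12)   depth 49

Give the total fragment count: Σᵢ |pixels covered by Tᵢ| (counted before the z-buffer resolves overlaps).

T0:
  2·area = 52
  edge (12, 14)→(2, 10): d=(-10,-4) inclusive
  edge (2, 10)→(10, 8): d=(8,-2) inclusive
  edge (10, 8)→(12, 14): d=(2,6) inclusive
    (4,2)@(9, 5): e=[78,-26,0] → ·  [on edge]
    (3,4)@(7, 9): e=[30,2,20] → #
    (4,4)@(9, 9): e=[38,6,8] → #
    (5,4)@(11, 9): e=[46,10,-4] → ·
    (2,5)@(5, 11): e=[2,14,36] → #
    (5,5)@(11, 11): e=[26,26,0] → #  [on edge]
    (6,5)@(13, 11): e=[34,30,-12] → ·
    (2,6)@(5, 13): e=[-18,30,40] → ·
    (3,6)@(7, 13): e=[-10,34,28] → ·
    (4,6)@(9, 13): e=[-2,38,16] → ·
    (5,6)@(11, 13): e=[6,42,4] → #
    (6,6)@(13, 13): e=[14,46,-8] → ·
    (6,8)@(13, 17): e=[-26,78,0] → ·  [on edge]
  covered (7 px):
    · · · · · · · · ·
    · · · · · · · · ·
    · · · · · · · · ·
    · · · · · · · · ·
    · · · # # · · · ·
    · · # # # # · · ·
    · · · · · # · · ·
    · · · · · · · · ·
    · · · · · · · · ·
    · · · · · · · · ·
T1:
  2·area = 84  (B↔C swapped to make it positive)
  edge (4, 2)→(16, 8): d=(12,6) inclusive
  edge (16, 8)→(14, 14): d=(-2,6) inclusive
  edge (14, 14)→(4, 2): d=(-10,-12) inclusive
    (2,1)@(5, 3): e=[6,76,2] → #
    (3,1)@(7, 3): e=[-6,64,26] → ·
    (2,2)@(5, 5): e=[30,72,-18] → ·
    (3,2)@(7, 5): e=[18,60,6] → #
    (4,2)@(9, 5): e=[6,48,30] → #
    (5,2)@(11, 5): e=[-6,36,54] → ·
    (8,2)@(17, 5): e=[-42,0,126] → ·  [on edge]
    (3,3)@(7, 7): e=[42,56,-14] → ·
    (4,3)@(9, 7): e=[30,44,10] → #
    (5,3)@(11, 7): e=[18,32,34] → #
    (6,3)@(13, 7): e=[6,20,58] → #
    (7,3)@(15, 7): e=[-6,8,82] → ·
    (7,5)@(15, 11): e=[42,0,42] → #  [on edge]
    (6,8)@(13, 17): e=[126,0,-42] → ·  [on edge]
  covered (11 px):
    · · · · · · · · ·
    · · # · · · · · ·
    · · · # # · · · ·
    · · · · # # # · ·
    · · · · · # # # ·
    · · · · · · # # ·
    · · · · · · · · ·
    · · · · · · · · ·
    · · · · · · · · ·
    · · · · · · · · ·
T2:
  2·area = 80  (B↔C swapped to make it positive)
  edge (12, 0)→(12, 16): d=(0,16) inclusive
  edge (12, 16)→(7, 19): d=(-5,3) inclusive
  edge (7, 19)→(12, 0): d=(5,-19) inclusive
    (5,2)@(11, 5): e=[16,58,6] → #
    (6,2)@(13, 5): e=[-16,52,44] → ·
    (5,3)@(11, 7): e=[16,48,16] → #
    (6,3)@(13, 7): e=[-16,42,54] → ·
    (5,4)@(11, 9): e=[16,38,26] → #
    (6,4)@(13, 9): e=[-16,32,64] → ·
    (5,5)@(11, 11): e=[16,28,36] → #
    (6,5)@(13, 11): e=[-16,22,74] → ·
    (4,6)@(9, 13): e=[48,24,8] → #
    (6,6)@(13, 13): e=[-16,12,84] → ·
    (8,6)@(17, 13): e=[-80,0,160] → ·  [on edge]
    (4,7)@(9, 15): e=[48,14,18] → #
    (3,9)@(7, 19): e=[80,0,0] → #  [on edge]
  covered (10 px):
    · · · · · · · · ·
    · · · · · · · · ·
    · · · · · # · · ·
    · · · · · # · · ·
    · · · · · # · · ·
    · · · · · # · · ·
    · · · · # # · · ·
    · · · · # # · · ·
    · · · · # · · · ·
    · · · # · · · · ·
T3:
  2·area = 68  (B↔C swapped to make it positive)
  edge (14, 16)→(8, 12): d=(-6,-4) inclusive
  edge (8, 12)→(10, 2): d=(2,-10) inclusive
  edge (10, 2)→(14, 16): d=(4,14) inclusive
    (4,3)@(9, 7): e=[34,0,34] → #  [on edge]
    (5,3)@(11, 7): e=[42,20,6] → #
    (6,3)@(13, 7): e=[50,40,-22] → ·
    (4,4)@(9, 9): e=[22,4,42] → #
    (6,4)@(13, 9): e=[38,44,-14] → ·
    (4,5)@(9, 11): e=[10,8,50] → #
    (6,5)@(13, 11): e=[26,48,-6] → ·
    (4,6)@(9, 13): e=[-2,12,58] → ·
    (5,6)@(11, 13): e=[6,32,30] → #
    (6,6)@(13, 13): e=[14,52,2] → #
    (7,6)@(15, 13): e=[22,72,-26] → ·
    (5,7)@(11, 15): e=[-6,36,38] → ·
    (3,8)@(7, 17): e=[-34,0,102] → ·  [on edge]
  covered (9 px):
    · · · · · · · · ·
    · · · · · · · · ·
    · · · · · · · · ·
    · · · · # # · · ·
    · · · · # # · · ·
    · · · · # # · · ·
    · · · · · # # · ·
    · · · · · · # · ·
    · · · · · · · · ·
    · · · · · · · · ·

Final: 37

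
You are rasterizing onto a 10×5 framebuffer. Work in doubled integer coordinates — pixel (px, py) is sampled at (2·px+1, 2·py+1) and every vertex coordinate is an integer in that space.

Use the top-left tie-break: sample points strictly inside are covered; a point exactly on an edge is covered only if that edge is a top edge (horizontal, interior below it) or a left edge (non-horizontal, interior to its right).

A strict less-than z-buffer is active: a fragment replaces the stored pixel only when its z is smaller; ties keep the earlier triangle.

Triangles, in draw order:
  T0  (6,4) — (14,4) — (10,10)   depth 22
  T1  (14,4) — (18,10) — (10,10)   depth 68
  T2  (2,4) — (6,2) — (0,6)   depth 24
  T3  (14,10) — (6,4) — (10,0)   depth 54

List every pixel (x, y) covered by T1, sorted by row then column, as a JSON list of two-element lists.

T0:
  2·area = 48
  edge (6, 4)→(14, 4): d=(8,0) top-left  bias=+0
  edge (14, 4)→(10, 10): d=(-4,6) right/bottom  bias=-1
  edge (10, 10)→(6, 4): d=(-4,-6) top-left  bias=+0
    (3,2)@(7, 5): e=[8,38,2] → █
    (4,2)@(9, 5): e=[8,26,14] → █
    (5,2)@(11, 5): e=[8,14,26] → █
    (6,2)@(13, 5): e=[8,2,38] → █
    (7,2)@(15, 5): e=[8,-10,50] → ·
    (3,3)@(7, 7): e=[24,30,-6] → ·
    (4,3)@(9, 7): e=[24,18,6] → █
    (6,3)@(13, 7): e=[24,-6,30] → ·
    (4,4)@(9, 9): e=[40,10,-2] → ·
    (5,4)@(11, 9): e=[40,-2,10] → ·
  covered (6 px):
    · · · · · · · · · ·
    · · · · · · · · · ·
    · · · █ █ █ █ · · ·
    · · · · █ █ · · · ·
    · · · · · · · · · ·
T1:
  2·area = 48
  edge (14, 4)→(18, 10): d=(4,6) right/bottom  bias=-1
  edge (18, 10)→(10, 10): d=(-8,0) right/bottom  bias=-1
  edge (10, 10)→(14, 4): d=(4,-6) top-left  bias=+0
    (6,3)@(13, 7): e=[18,24,6] → █
    (7,3)@(15, 7): e=[6,24,18] → █
    (8,3)@(17, 7): e=[-6,24,30] → ·
    (5,4)@(11, 9): e=[38,8,2] → █
    (8,4)@(17, 9): e=[2,8,38] → █
    (9,4)@(19, 9): e=[-10,8,50] → ·
  covered (6 px):
    · · · · · · · · · ·
    · · · · · · · · · ·
    · · · · · · · · · ·
    · · · · · · █ █ · ·
    · · · · · █ █ █ █ ·
T2:
  2·area = 4
  edge (2, 4)→(6, 2): d=(4,-2) top-left  bias=+0
  edge (6, 2)→(0, 6): d=(-6,4) right/bottom  bias=-1
  edge (0, 6)→(2, 4): d=(2,-2) top-left  bias=+0
    (2,0)@(5, 1): e=[-6,10,0] → ·  [on edge]
    (1,1)@(3, 3): e=[-2,6,0] → ·  [on edge]
    (0,2)@(1, 5): e=[2,2,0] → █  [on edge]
    (1,2)@(3, 5): e=[6,-6,4] → ·
    (0,3)@(1, 7): e=[10,-10,4] → ·
  covered (1 px):
    · · · · · · · · · ·
    · · · · · · · · · ·
    █ · · · · · · · · ·
    · · · · · · · · · ·
    · · · · · · · · · ·
T3:
  2·area = 56
  edge (14, 10)→(6, 4): d=(-8,-6) top-left  bias=+0
  edge (6, 4)→(10, 0): d=(4,-4) top-left  bias=+0
  edge (10, 0)→(14, 10): d=(4,10) right/bottom  bias=-1
    (4,0)@(9, 1): e=[42,0,14] → █  [on edge]
    (5,0)@(11, 1): e=[54,8,-6] → ·
    (3,1)@(7, 3): e=[14,0,42] → █  [on edge]
    (5,1)@(11, 3): e=[38,16,2] → █
    (6,1)@(13, 3): e=[50,24,-18] → ·
    (2,2)@(5, 5): e=[-14,0,70] → ·  [on edge]
    (3,2)@(7, 5): e=[-2,8,50] → ·
    (4,2)@(9, 5): e=[10,16,30] → █
    (6,2)@(13, 5): e=[34,32,-10] → ·
    (1,3)@(3, 7): e=[-42,0,98] → ·  [on edge]
    (4,3)@(9, 7): e=[-6,24,38] → ·
    (5,3)@(11, 7): e=[6,32,18] → █
    (0,4)@(1, 9): e=[-70,0,126] → ·  [on edge]
  covered (8 px):
    · · · · █ · · · · ·
    · · · █ █ █ · · · ·
    · · · · █ █ · · · ·
    · · · · · █ · · · ·
    · · · · · · █ · · ·

Result: [[6,3],[7,3],[5,4],[6,4],[7,4],[8,4]]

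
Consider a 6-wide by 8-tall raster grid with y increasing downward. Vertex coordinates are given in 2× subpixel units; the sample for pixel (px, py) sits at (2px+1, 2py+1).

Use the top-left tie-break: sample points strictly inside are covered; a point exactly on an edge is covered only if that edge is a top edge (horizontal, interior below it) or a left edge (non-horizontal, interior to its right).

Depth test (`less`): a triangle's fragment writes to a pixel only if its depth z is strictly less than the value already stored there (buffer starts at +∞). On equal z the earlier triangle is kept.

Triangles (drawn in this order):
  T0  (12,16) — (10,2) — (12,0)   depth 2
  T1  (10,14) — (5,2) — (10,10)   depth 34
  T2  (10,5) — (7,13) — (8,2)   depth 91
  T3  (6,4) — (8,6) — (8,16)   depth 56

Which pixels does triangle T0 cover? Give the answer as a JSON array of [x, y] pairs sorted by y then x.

T0:
  2·area = 32
  edge (12, 16)→(10, 2): d=(-2,-14) top-left  bias=+0
  edge (10, 2)→(12, 0): d=(2,-2) top-left  bias=+0
  edge (12, 0)→(12, 16): d=(0,16) right/bottom  bias=-1
    (5,0)@(11, 1): e=[16,0,16] → #  [on edge]
    (4,1)@(9, 3): e=[-16,0,48] → ·  [on edge]
    (5,1)@(11, 3): e=[12,4,16] → #
    (3,2)@(7, 5): e=[-48,0,80] → ·  [on edge]
    (5,2)@(11, 5): e=[8,8,16] → #
    (2,3)@(5, 7): e=[-80,0,112] → ·  [on edge]
    (5,3)@(11, 7): e=[4,12,16] → #
    (1,4)@(3, 9): e=[-112,0,144] → ·  [on edge]
    (5,4)@(11, 9): e=[0,16,16] → #  [on edge]
    (0,5)@(1, 11): e=[-144,0,176] → ·  [on edge]
    (5,5)@(11, 11): e=[-4,20,16] → ·
  covered (5 px):
    · · · · · #
    · · · · · #
    · · · · · #
    · · · · · #
    · · · · · #
    · · · · · ·
    · · · · · ·
    · · · · · ·
T1:
  2·area = 20
  edge (10, 14)→(5, 2): d=(-5,-12) top-left  bias=+0
  edge (5, 2)→(10, 10): d=(5,8) right/bottom  bias=-1
  edge (10, 10)→(10, 14): d=(0,4) right/bottom  bias=-1
    (4,4)@(9, 9): e=[13,3,4] → #
    (5,4)@(11, 9): e=[37,-13,-4] → ·
    (4,5)@(9, 11): e=[3,13,4] → #
    (5,5)@(11, 11): e=[27,-3,-4] → ·
    (4,6)@(9, 13): e=[-7,23,4] → ·
  covered (2 px):
    · · · · · ·
    · · · · · ·
    · · · · · ·
    · · · · · ·
    · · · · # ·
    · · · · # ·
    · · · · · ·
    · · · · · ·
T2:
  2·area = 25
  edge (10, 5)→(7, 13): d=(-3,8) right/bottom  bias=-1
  edge (7, 13)→(8, 2): d=(1,-11) top-left  bias=+0
  edge (8, 2)→(10, 5): d=(2,3) right/bottom  bias=-1
    (4,2)@(9, 5): e=[8,14,3] → #
    (5,2)@(11, 5): e=[-8,36,-3] → ·
    (4,3)@(9, 7): e=[2,16,7] → #
    (5,3)@(11, 7): e=[-14,38,1] → ·
    (4,4)@(9, 9): e=[-4,18,11] → ·
    (3,6)@(7, 13): e=[0,0,25] → ·  [on edge]
  covered (2 px):
    · · · · · ·
    · · · · · ·
    · · · · # ·
    · · · · # ·
    · · · · · ·
    · · · · · ·
    · · · · · ·
    · · · · · ·
T3:
  2·area = 20
  edge (6, 4)→(8, 6): d=(2,2) right/bottom  bias=-1
  edge (8, 6)→(8, 16): d=(0,10) right/bottom  bias=-1
  edge (8, 16)→(6, 4): d=(-2,-12) top-left  bias=+0
    (1,0)@(3, 1): e=[0,50,-30] → ·  [on edge]
    (2,1)@(5, 3): e=[0,30,-10] → ·  [on edge]
    (3,2)@(7, 5): e=[0,10,10] → ·  [on edge]
    (3,3)@(7, 7): e=[4,10,6] → #
    (4,3)@(9, 7): e=[0,-10,30] → ·  [on edge]
    (3,4)@(7, 9): e=[8,10,2] → #
    (4,4)@(9, 9): e=[4,-10,26] → ·
    (5,4)@(11, 9): e=[0,-30,50] → ·  [on edge]
    (3,5)@(7, 11): e=[12,10,-2] → ·
  covered (2 px):
    · · · · · ·
    · · · · · ·
    · · · · · ·
    · · · # · ·
    · · · # · ·
    · · · · · ·
    · · · · · ·
    · · · · · ·

Final: [[5,0],[5,1],[5,2],[5,3],[5,4]]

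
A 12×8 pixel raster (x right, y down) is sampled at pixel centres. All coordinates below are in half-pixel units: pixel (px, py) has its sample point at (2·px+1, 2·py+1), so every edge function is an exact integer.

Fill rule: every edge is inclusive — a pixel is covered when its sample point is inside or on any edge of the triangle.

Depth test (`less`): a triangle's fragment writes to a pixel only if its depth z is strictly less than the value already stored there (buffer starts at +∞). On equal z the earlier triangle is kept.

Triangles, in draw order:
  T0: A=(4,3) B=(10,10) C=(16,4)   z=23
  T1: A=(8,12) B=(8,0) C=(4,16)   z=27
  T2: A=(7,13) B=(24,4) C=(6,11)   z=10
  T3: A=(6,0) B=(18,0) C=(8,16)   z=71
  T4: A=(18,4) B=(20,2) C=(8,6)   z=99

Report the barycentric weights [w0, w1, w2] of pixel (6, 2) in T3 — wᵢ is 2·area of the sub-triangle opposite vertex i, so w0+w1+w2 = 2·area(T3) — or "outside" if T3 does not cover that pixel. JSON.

T0:
  2·area = 78  (B↔C swapped to make it positive)
  edge (4, 3)→(16, 4): d=(12,1) inclusive
  edge (16, 4)→(10, 10): d=(-6,6) inclusive
  edge (10, 10)→(4, 3): d=(-6,-7) inclusive
    (9,0)@(19, 1): e=[-39,0,117] → .  [on edge]
    (8,1)@(17, 3): e=[-13,0,91] → .  [on edge]
    (3,2)@(7, 5): e=[21,48,9] → X
    (4,2)@(9, 5): e=[19,36,23] → X
    (5,2)@(11, 5): e=[17,24,37] → X
    (6,2)@(13, 5): e=[15,12,51] → X
    (7,2)@(15, 5): e=[13,0,65] → X  [on edge]
    (8,2)@(17, 5): e=[11,-12,79] → .
    (3,3)@(7, 7): e=[45,36,-3] → .
    (4,3)@(9, 7): e=[43,24,11] → X
    (6,3)@(13, 7): e=[39,0,39] → X  [on edge]
    (7,3)@(15, 7): e=[37,-12,53] → .
    (5,4)@(11, 9): e=[65,0,13] → X  [on edge]
    (4,5)@(9, 11): e=[91,0,-13] → .  [on edge]
    (3,6)@(7, 13): e=[117,0,-39] → .  [on edge]
    (2,7)@(5, 15): e=[143,0,-65] → .  [on edge]
  covered (9 px):
    . . . . . . . . . . . .
    . . . . . . . . . . . .
    . . . X X X X X . . . .
    . . . . X X X . . . . .
    . . . . . X . . . . . .
    . . . . . . . . . . . .
    . . . . . . . . . . . .
    . . . . . . . . . . . .
T1:
  2·area = 48  (B↔C swapped to make it positive)
  edge (8, 12)→(4, 16): d=(-4,4) inclusive
  edge (4, 16)→(8, 0): d=(4,-16) inclusive
  edge (8, 0)→(8, 12): d=(0,12) inclusive
    (9,0)@(19, 1): e=[0,180,-132] → .  [on edge]
    (8,1)@(17, 3): e=[0,156,-108] → .  [on edge]
    (3,2)@(7, 5): e=[32,4,12] → X
    (4,2)@(9, 5): e=[24,36,-12] → .
    (7,2)@(15, 5): e=[0,132,-84] → .  [on edge]
    (3,3)@(7, 7): e=[24,12,12] → X
    (4,3)@(9, 7): e=[16,44,-12] → .
    (6,3)@(13, 7): e=[0,108,-60] → .  [on edge]
    (3,4)@(7, 9): e=[16,20,12] → X
    (4,4)@(9, 9): e=[8,52,-12] → .
    (5,4)@(11, 9): e=[0,84,-36] → .  [on edge]
    (3,5)@(7, 11): e=[8,28,12] → X
    (4,5)@(9, 11): e=[0,60,-12] → .  [on edge]
    (3,6)@(7, 13): e=[0,36,12] → X  [on edge]
    (2,7)@(5, 15): e=[0,12,36] → X  [on edge]
  covered (7 px):
    . . . . . . . . . . . .
    . . . . . . . . . . . .
    . . . X . . . . . . . .
    . . . X . . . . . . . .
    . . . X . . . . . . . .
    . . . X . . . . . . . .
    . . X X . . . . . . . .
    . . X . . . . . . . . .
T2:
  2·area = 43  (B↔C swapped to make it positive)
  edge (7, 13)→(6, 11): d=(-1,-2) inclusive
  edge (6, 11)→(24, 4): d=(18,-7) inclusive
  edge (24, 4)→(7, 13): d=(-17,9) inclusive
    (0,0)@(1, 1): e=[0,-215,258] → .  [on edge]
    (1,2)@(3, 5): e=[0,-129,172] → .  [on edge]
    (8,3)@(17, 7): e=[26,5,12] → X
    (9,3)@(19, 7): e=[30,19,-6] → .
    (2,4)@(5, 9): e=[0,-43,86] → .  [on edge]
    (6,4)@(13, 9): e=[16,13,14] → X
    (7,4)@(15, 9): e=[20,27,-4] → .
    (8,4)@(17, 9): e=[24,41,-22] → .
    (3,5)@(7, 11): e=[2,7,34] → X
    (4,5)@(9, 11): e=[6,21,16] → X
    (5,5)@(11, 11): e=[10,35,-2] → .
    (6,5)@(13, 11): e=[14,49,-20] → .
    (3,6)@(7, 13): e=[0,43,0] → X  [on edge]
  covered (5 px):
    . . . . . . . . . . . .
    . . . . . . . . . . . .
    . . . . . . . . . . . .
    . . . . . . . . X . . .
    . . . . . . X . . . . .
    . . . X X . . . . . . .
    . . . X . . . . . . . .
    . . . . . . . . . . . .
T3:
  2·area = 192
  edge (6, 0)→(18, 0): d=(12,0) inclusive
  edge (18, 0)→(8, 16): d=(-10,16) inclusive
  edge (8, 16)→(6, 0): d=(-2,-16) inclusive
    (3,0)@(7, 1): e=[12,166,14] → X
    (4,0)@(9, 1): e=[12,134,46] → X
    (5,0)@(11, 1): e=[12,102,78] → X
    (6,0)@(13, 1): e=[12,70,110] → X
    (7,0)@(15, 1): e=[12,38,142] → X
    (8,0)@(17, 1): e=[12,6,174] → X
    (9,0)@(19, 1): e=[12,-26,206] → .
    (3,1)@(7, 3): e=[36,146,10] → X
    (8,1)@(17, 3): e=[36,-14,170] → .
    (3,2)@(7, 5): e=[60,126,6] → X
    (7,2)@(15, 5): e=[60,-2,134] → .
    (3,3)@(7, 7): e=[84,106,2] → X
  covered (24 px):
    . . . X X X X X X . . .
    . . . X X X X X . . . .
    . . . X X X X . . . . .
    . . . X X X X . . . . .
    . . . . X X . . . . . .
    . . . . X X . . . . . .
    . . . . X . . . . . . .
    . . . . . . . . . . . .
T4:
  2·area = 16  (B↔C swapped to make it positive)
  edge (18, 4)→(8, 6): d=(-10,2) inclusive
  edge (8, 6)→(20, 2): d=(12,-4) inclusive
  edge (20, 2)→(18, 4): d=(-2,2) inclusive
    (10,0)@(21, 1): e=[24,-8,0] → .  [on edge]
    (11,0)@(23, 1): e=[20,0,-4] → .  [on edge]
    (8,1)@(17, 3): e=[12,0,4] → X  [on edge]
    (9,1)@(19, 3): e=[8,8,0] → X  [on edge]
    (10,1)@(21, 3): e=[4,16,-4] → .
    (11,1)@(23, 3): e=[0,24,-8] → .  [on edge]
    (5,2)@(11, 5): e=[4,0,12] → X  [on edge]
    (6,2)@(13, 5): e=[0,8,8] → X  [on edge]
    (7,2)@(15, 5): e=[-4,16,4] → .
    (8,2)@(17, 5): e=[-8,24,0] → .  [on edge]
    (9,2)@(19, 5): e=[-12,32,-4] → .
    (1,3)@(3, 7): e=[0,-8,24] → .  [on edge]
    (2,3)@(5, 7): e=[-4,0,20] → .  [on edge]
    (7,3)@(15, 7): e=[-24,40,0] → .  [on edge]
    (6,4)@(13, 9): e=[-40,56,0] → .  [on edge]
    (5,5)@(11, 11): e=[-56,72,0] → .  [on edge]
    (4,6)@(9, 13): e=[-72,88,0] → .  [on edge]
    (3,7)@(7, 15): e=[-88,104,0] → .  [on edge]
  covered (4 px):
    . . . . . . . . . . . .
    . . . . . . . . X X . .
    . . . . . X X . . . . .
    . . . . . . . . . . . .
    . . . . . . . . . . . .
    . . . . . . . . . . . .
    . . . . . . . . . . . .
    . . . . . . . . . . . .

Answer: [30,102,60]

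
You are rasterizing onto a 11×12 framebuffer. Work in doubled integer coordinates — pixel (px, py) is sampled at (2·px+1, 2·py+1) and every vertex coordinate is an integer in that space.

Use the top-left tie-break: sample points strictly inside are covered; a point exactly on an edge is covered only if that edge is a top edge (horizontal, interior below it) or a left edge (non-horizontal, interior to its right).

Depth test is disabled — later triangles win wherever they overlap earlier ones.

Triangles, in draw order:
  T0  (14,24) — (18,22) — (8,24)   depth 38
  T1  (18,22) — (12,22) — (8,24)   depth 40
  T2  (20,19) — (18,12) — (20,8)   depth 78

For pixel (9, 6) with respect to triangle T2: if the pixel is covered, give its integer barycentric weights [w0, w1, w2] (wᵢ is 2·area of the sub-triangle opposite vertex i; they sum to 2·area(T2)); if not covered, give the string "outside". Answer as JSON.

T0:
  2·area = 12  (B↔C swapped to make it positive)
  edge (14, 24)→(8, 24): d=(-6,0) right/bottom  bias=-1
  edge (8, 24)→(18, 22): d=(10,-2) top-left  bias=+0
  edge (18, 22)→(14, 24): d=(-4,2) right/bottom  bias=-1
    (6,11)@(13, 23): e=[6,0,6] → X  [on edge]
    (7,11)@(15, 23): e=[6,4,2] → X
    (8,11)@(17, 23): e=[6,8,-2] → .
  covered (2 px):
    . . . . . . . . . . .
    . . . . . . . . . . .
    . . . . . . . . . . .
    . . . . . . . . . . .
    . . . . . . . . . . .
    . . . . . . . . . . .
    . . . . . . . . . . .
    . . . . . . . . . . .
    . . . . . . . . . . .
    . . . . . . . . . . .
    . . . . . . . . . . .
    . . . . . . X X . . .
T1:
  2·area = 12  (B↔C swapped to make it positive)
  edge (18, 22)→(8, 24): d=(-10,2) right/bottom  bias=-1
  edge (8, 24)→(12, 22): d=(4,-2) top-left  bias=+0
  edge (12, 22)→(18, 22): d=(6,0) top-left  bias=+0
    (5,11)@(11, 23): e=[4,2,6] → X
    (6,11)@(13, 23): e=[0,6,6] → .  [on edge]
  covered (1 px):
    . . . . . . . . . . .
    . . . . . . . . . . .
    . . . . . . . . . . .
    . . . . . . . . . . .
    . . . . . . . . . . .
    . . . . . . . . . . .
    . . . . . . . . . . .
    . . . . . . . . . . .
    . . . . . . . . . . .
    . . . . . . . . . . .
    . . . . . . . . . . .
    . . . . . X . . . . .
T2:
  2·area = 22
  edge (20, 19)→(18, 12): d=(-2,-7) top-left  bias=+0
  edge (18, 12)→(20, 8): d=(2,-4) top-left  bias=+0
  edge (20, 8)→(20, 19): d=(0,11) right/bottom  bias=-1
    (9,5)@(19, 11): e=[9,2,11] → X
    (10,5)@(21, 11): e=[23,10,-11] → .
    (9,6)@(19, 13): e=[5,6,11] → X
    (10,6)@(21, 13): e=[19,14,-11] → .
    (9,7)@(19, 15): e=[1,10,11] → X
    (10,7)@(21, 15): e=[15,18,-11] → .
    (9,8)@(19, 17): e=[-3,14,11] → .
  covered (3 px):
    . . . . . . . . . . .
    . . . . . . . . . . .
    . . . . . . . . . . .
    . . . . . . . . . . .
    . . . . . . . . . . .
    . . . . . . . . . X .
    . . . . . . . . . X .
    . . . . . . . . . X .
    . . . . . . . . . . .
    . . . . . . . . . . .
    . . . . . . . . . . .
    . . . . . . . . . . .

Answer: [6,11,5]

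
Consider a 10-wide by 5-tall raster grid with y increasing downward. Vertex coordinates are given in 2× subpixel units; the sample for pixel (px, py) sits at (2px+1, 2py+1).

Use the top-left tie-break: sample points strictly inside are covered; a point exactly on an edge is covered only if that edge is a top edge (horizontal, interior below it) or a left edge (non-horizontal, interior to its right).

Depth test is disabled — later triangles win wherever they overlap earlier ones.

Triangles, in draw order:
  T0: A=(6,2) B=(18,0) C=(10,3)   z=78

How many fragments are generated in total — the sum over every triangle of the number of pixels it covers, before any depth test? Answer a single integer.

T0:
  2·area = 20
  edge (6, 2)→(18, 0): d=(12,-2) top-left  bias=+0
  edge (18, 0)→(10, 3): d=(-8,3) right/bottom  bias=-1
  edge (10, 3)→(6, 2): d=(-4,-1) top-left  bias=+0
    (6,0)@(13, 1): e=[2,7,11] → X
    (7,0)@(15, 1): e=[6,1,13] → X
    (8,0)@(17, 1): e=[10,-5,15] → .
    (6,1)@(13, 3): e=[26,-9,3] → .
    (7,1)@(15, 3): e=[30,-15,5] → .
  covered (2 px):
    . . . . . . X X . .
    . . . . . . . . . .
    . . . . . . . . . .
    . . . . . . . . . .
    . . . . . . . . . .

Answer: 2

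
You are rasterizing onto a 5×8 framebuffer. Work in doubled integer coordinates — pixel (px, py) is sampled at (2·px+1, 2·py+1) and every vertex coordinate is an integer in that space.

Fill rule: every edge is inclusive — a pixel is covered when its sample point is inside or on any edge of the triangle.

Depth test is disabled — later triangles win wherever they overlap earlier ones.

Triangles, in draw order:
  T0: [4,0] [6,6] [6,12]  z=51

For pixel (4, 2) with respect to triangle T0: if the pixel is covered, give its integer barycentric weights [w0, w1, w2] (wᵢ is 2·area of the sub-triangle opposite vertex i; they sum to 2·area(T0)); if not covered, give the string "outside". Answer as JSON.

T0:
  2·area = 12
  edge (4, 0)→(6, 6): d=(2,6) inclusive
  edge (6, 6)→(6, 12): d=(0,6) inclusive
  edge (6, 12)→(4, 0): d=(-2,-12) inclusive
    (2,1)@(5, 3): e=[0,6,6] → #  [on edge]
    (3,1)@(7, 3): e=[-12,-6,30] → ·
    (2,2)@(5, 5): e=[4,6,2] → #
    (3,2)@(7, 5): e=[-8,-6,26] → ·
    (2,3)@(5, 7): e=[8,6,-2] → ·
    (3,4)@(7, 9): e=[0,-6,18] → ·  [on edge]
    (4,7)@(9, 15): e=[0,-18,30] → ·  [on edge]
  covered (2 px):
    · · · · ·
    · · # · ·
    · · # · ·
    · · · · ·
    · · · · ·
    · · · · ·
    · · · · ·
    · · · · ·

Answer: "outside"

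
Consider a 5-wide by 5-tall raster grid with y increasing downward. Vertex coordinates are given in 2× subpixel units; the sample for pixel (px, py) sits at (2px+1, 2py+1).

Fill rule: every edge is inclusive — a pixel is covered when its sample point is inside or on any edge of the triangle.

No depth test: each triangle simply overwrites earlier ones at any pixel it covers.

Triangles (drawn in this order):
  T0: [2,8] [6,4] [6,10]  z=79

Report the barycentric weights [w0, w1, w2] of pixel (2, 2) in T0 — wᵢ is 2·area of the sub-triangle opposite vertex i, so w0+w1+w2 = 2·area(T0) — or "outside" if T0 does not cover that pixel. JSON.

T0:
  2·area = 24
  edge (2, 8)→(6, 4): d=(4,-4) inclusive
  edge (6, 4)→(6, 10): d=(0,6) inclusive
  edge (6, 10)→(2, 8): d=(-4,-2) inclusive
    (4,0)@(9, 1): e=[0,-18,42] → ·  [on edge]
    (3,1)@(7, 3): e=[0,-6,30] → ·  [on edge]
    (2,2)@(5, 5): e=[0,6,18] → #  [on edge]
    (3,2)@(7, 5): e=[8,-6,22] → ·
    (1,3)@(3, 7): e=[0,18,6] → #  [on edge]
    (3,3)@(7, 7): e=[16,-6,14] → ·
    (0,4)@(1, 9): e=[0,30,-6] → ·  [on edge]
    (1,4)@(3, 9): e=[8,18,-2] → ·
    (2,4)@(5, 9): e=[16,6,2] → #
    (3,4)@(7, 9): e=[24,-6,6] → ·
  covered (4 px):
    · · · · ·
    · · · · ·
    · · # · ·
    · # # · ·
    · · # · ·

Final: [6,18,0]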